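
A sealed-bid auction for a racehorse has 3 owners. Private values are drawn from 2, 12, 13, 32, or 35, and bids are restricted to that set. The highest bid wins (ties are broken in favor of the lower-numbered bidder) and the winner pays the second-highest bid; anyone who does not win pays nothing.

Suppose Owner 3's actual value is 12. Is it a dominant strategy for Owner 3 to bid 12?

Yes

Check each profile of the others' bids and compare truth against every alternative bid.
Others bid (2, 2): truth gives 10, best alternative gives 10.
Others bid (2, 12): truth gives 0, best alternative gives 0.
Others bid (2, 13): truth gives 0, best alternative gives 0.
Others bid (2, 32): truth gives 0, best alternative gives 0.
Others bid (2, 35): truth gives 0, best alternative gives 0.
Others bid (12, 2): truth gives 0, best alternative gives 0.
(Remaining 19 profiles checked similarly; truth is weakly best in each.)
In every case the truthful bid is at least as good as any alternative, so it is a dominant strategy.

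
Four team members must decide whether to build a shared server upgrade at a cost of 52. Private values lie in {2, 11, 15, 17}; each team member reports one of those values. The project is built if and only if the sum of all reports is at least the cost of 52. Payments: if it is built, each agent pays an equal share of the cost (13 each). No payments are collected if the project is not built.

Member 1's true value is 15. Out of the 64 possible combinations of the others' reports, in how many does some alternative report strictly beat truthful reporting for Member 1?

Others report (2, 17, 17): truth gives 0; report 17 gives 2 > 0. Violating.
Others report (17, 2, 17): truth gives 0; report 17 gives 2 > 0. Violating.
Others report (17, 17, 2): truth gives 0; report 17 gives 2 > 0. Violating.
Others report (2, 2, 2): truth gives 0; no alternative beats it.
Others report (2, 2, 11): truth gives 0; no alternative beats it.
(Checking all 64 profiles: 3 have a profitable deviation, 61 do not.)

3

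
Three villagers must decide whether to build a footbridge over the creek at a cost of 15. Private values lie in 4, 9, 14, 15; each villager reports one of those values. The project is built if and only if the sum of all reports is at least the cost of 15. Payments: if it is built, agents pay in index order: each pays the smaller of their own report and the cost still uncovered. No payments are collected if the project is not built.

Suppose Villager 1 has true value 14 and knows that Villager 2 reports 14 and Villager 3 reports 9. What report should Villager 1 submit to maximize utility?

Report 4: project built, pays 4, utility 14 - 4 = 10.
Report 9: project built, pays 9, utility 14 - 9 = 5.
Report 14: project built, pays 14, utility 14 - 14 = 0.
Report 15: project built, pays 15, utility 14 - 15 = -1.
The best choice is 4 with utility 10.

4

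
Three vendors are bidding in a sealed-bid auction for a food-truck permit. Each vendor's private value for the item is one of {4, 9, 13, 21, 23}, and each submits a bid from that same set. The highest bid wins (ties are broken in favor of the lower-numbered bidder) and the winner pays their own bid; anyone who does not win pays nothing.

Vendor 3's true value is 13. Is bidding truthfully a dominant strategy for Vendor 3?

No

Consider the case where Vendor 1 bids 4 and Vendor 2 bids 4.
Truthful bid 13: wins, pays 13, utility 13 - 13 = 0.
Bid 9 instead: wins, pays 9, utility 13 - 9 = 4.
Since 4 > 0, bidding 9 is strictly better here, so truthful bidding is not dominant.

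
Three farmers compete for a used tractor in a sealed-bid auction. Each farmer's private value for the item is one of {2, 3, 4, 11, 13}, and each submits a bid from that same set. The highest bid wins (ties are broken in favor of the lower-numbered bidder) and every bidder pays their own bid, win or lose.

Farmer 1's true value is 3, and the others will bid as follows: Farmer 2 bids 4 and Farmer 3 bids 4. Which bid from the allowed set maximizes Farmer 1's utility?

Bid 2: loses but pays 2, utility -2.
Bid 3: loses but pays 3, utility -3.
Bid 4: wins, pays 4, utility 3 - 4 = -1.
Bid 11: wins, pays 11, utility 3 - 11 = -8.
Bid 13: wins, pays 13, utility 3 - 13 = -10.
The best choice is 4 with utility -1.

4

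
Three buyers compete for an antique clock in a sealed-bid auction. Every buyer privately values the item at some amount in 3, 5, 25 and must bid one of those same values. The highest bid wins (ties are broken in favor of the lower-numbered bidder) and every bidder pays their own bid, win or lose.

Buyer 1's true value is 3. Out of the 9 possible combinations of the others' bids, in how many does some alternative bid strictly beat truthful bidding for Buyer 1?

3

Others bid (3, 5): truth gives -3; bid 5 gives -2 > -3. Violating.
Others bid (5, 3): truth gives -3; bid 5 gives -2 > -3. Violating.
Others bid (5, 5): truth gives -3; bid 5 gives -2 > -3. Violating.
Others bid (3, 3): truth gives 0; no alternative beats it.
Others bid (3, 25): truth gives -3; no alternative beats it.
(Checking all 9 profiles: 3 have a profitable deviation, 6 do not.)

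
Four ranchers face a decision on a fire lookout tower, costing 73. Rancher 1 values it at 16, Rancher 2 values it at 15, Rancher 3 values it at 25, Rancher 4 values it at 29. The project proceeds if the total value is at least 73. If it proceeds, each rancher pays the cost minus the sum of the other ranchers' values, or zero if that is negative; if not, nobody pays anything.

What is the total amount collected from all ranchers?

37

Total value 85 ≥ cost 73, so it is built.
Rancher 1: others sum to 69; max(0, 73 - 69) = 4.
Rancher 2: others sum to 70; max(0, 73 - 70) = 3.
Rancher 3: others sum to 60; max(0, 73 - 60) = 13.
Rancher 4: others sum to 56; max(0, 73 - 56) = 17.
Total collected = 4 + 3 + 13 + 17 = 37.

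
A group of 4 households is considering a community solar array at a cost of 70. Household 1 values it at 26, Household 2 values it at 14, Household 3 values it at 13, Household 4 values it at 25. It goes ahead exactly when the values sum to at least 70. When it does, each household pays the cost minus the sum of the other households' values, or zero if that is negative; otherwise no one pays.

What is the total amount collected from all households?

46

Total value 78 ≥ cost 70, so it is built.
Household 1: others sum to 52; max(0, 70 - 52) = 18.
Household 2: others sum to 64; max(0, 70 - 64) = 6.
Household 3: others sum to 65; max(0, 70 - 65) = 5.
Household 4: others sum to 53; max(0, 70 - 53) = 17.
Total collected = 18 + 6 + 5 + 17 = 46.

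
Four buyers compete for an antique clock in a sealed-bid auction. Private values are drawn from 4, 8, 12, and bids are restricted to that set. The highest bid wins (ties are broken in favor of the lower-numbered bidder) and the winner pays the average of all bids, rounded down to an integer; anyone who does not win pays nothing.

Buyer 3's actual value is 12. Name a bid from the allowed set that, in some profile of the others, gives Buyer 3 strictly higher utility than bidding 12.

Suppose Buyer 1 bids 4, Buyer 2 bids 4 and Buyer 4 bids 4.
Bid 12: wins, pays 6, utility 12 - 6 = 6.
Bid 8: wins, pays 5, utility 12 - 5 = 7.
So bidding 8 beats truth here (7 > 6).

8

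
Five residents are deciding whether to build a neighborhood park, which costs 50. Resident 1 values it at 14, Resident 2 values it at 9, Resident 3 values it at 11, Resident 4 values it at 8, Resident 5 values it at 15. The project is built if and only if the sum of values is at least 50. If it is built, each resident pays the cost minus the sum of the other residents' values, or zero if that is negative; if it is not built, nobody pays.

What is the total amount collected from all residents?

22

Total value 57 ≥ cost 50, so it is built.
Resident 1: others sum to 43; max(0, 50 - 43) = 7.
Resident 2: others sum to 48; max(0, 50 - 48) = 2.
Resident 3: others sum to 46; max(0, 50 - 46) = 4.
Resident 4: others sum to 49; max(0, 50 - 49) = 1.
Resident 5: others sum to 42; max(0, 50 - 42) = 8.
Total collected = 7 + 2 + 4 + 1 + 8 = 22.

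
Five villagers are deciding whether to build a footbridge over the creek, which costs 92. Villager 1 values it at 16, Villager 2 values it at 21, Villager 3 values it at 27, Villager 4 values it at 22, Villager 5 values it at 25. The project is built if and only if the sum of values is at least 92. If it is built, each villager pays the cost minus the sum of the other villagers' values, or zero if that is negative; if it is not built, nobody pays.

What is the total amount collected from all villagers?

Total value 111 ≥ cost 92, so it is built.
Villager 1: others sum to 95; max(0, 92 - 95) = 0.
Villager 2: others sum to 90; max(0, 92 - 90) = 2.
Villager 3: others sum to 84; max(0, 92 - 84) = 8.
Villager 4: others sum to 89; max(0, 92 - 89) = 3.
Villager 5: others sum to 86; max(0, 92 - 86) = 6.
Total collected = 0 + 2 + 8 + 3 + 6 = 19.

19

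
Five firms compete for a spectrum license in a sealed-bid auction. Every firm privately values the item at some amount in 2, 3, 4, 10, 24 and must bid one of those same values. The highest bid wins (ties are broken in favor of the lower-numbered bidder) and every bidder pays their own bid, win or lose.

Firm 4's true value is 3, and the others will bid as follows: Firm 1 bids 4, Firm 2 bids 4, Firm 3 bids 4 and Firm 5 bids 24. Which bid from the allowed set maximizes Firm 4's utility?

2

Bid 2: loses but pays 2, utility -2.
Bid 3: loses but pays 3, utility -3.
Bid 4: loses but pays 4, utility -4.
Bid 10: loses but pays 10, utility -10.
Bid 24: wins, pays 24, utility 3 - 24 = -21.
The best choice is 2 with utility -2.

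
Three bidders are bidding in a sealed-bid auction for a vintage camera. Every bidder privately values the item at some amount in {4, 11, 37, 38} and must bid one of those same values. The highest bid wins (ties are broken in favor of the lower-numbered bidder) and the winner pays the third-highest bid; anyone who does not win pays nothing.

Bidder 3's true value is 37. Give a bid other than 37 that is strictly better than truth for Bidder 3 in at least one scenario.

Suppose Bidder 1 bids 4 and Bidder 2 bids 37.
Bid 37: loses, pays 0, utility 0.
Bid 38: wins, pays 4, utility 37 - 4 = 33.
So bidding 38 beats truth here (33 > 0).

38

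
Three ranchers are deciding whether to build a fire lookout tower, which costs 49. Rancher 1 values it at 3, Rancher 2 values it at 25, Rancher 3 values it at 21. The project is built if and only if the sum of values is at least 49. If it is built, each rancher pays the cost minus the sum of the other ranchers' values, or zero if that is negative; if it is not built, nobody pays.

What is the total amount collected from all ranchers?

Total value 49 ≥ cost 49, so it is built.
Rancher 1: others sum to 46; max(0, 49 - 46) = 3.
Rancher 2: others sum to 24; max(0, 49 - 24) = 25.
Rancher 3: others sum to 28; max(0, 49 - 28) = 21.
Total collected = 3 + 25 + 21 = 49.

49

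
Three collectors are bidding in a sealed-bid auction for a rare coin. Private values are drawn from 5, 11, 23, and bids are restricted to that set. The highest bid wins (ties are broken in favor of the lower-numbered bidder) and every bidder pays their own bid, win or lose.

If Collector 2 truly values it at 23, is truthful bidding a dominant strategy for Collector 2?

Consider the case where Collector 1 bids 5 and Collector 3 bids 5.
Truthful bid 23: wins, pays 23, utility 23 - 23 = 0.
Bid 11 instead: wins, pays 11, utility 23 - 11 = 12.
Since 12 > 0, bidding 11 is strictly better here, so truthful bidding is not dominant.

No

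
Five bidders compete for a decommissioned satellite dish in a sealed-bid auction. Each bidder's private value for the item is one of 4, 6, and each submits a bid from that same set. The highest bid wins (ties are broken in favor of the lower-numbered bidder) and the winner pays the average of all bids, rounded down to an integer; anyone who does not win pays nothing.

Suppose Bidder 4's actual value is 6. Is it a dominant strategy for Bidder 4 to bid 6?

Check each profile of the others' bids and compare truth against every alternative bid.
Others bid (4, 4, 4, 4): truth gives 2, best alternative gives 0.
Others bid (4, 4, 4, 6): truth gives 2, best alternative gives 0.
Others bid (4, 4, 6, 4): truth gives 0, best alternative gives 0.
Others bid (4, 4, 6, 6): truth gives 0, best alternative gives 0.
Others bid (4, 6, 4, 4): truth gives 0, best alternative gives 0.
Others bid (4, 6, 4, 6): truth gives 0, best alternative gives 0.
(Remaining 10 profiles checked similarly; truth is weakly best in each.)
In every case the truthful bid is at least as good as any alternative, so it is a dominant strategy.

Yes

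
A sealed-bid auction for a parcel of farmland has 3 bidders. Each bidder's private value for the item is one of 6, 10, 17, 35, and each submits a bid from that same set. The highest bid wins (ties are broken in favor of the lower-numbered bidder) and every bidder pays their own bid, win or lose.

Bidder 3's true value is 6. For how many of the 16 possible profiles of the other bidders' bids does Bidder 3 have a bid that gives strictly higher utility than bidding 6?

Others bid (6, 6): truth gives -6; bid 10 gives -4 > -6. Violating.
Others bid (6, 10): truth gives -6; no alternative beats it.
Others bid (6, 17): truth gives -6; no alternative beats it.
(Checking all 16 profiles: 1 has a profitable deviation, 15 do not.)

1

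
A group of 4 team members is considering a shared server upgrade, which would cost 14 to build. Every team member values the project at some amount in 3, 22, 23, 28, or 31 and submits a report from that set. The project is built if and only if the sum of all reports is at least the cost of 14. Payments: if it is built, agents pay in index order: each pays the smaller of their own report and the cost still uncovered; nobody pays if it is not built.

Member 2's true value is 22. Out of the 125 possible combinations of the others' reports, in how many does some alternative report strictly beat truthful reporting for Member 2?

Others report (3, 3, 22): truth gives 11; report 3 gives 19 > 11. Violating.
Others report (3, 3, 23): truth gives 11; report 3 gives 19 > 11. Violating.
Others report (3, 3, 28): truth gives 11; report 3 gives 19 > 11. Violating.
Others report (3, 3, 31): truth gives 11; report 3 gives 19 > 11. Violating.
Others report (3, 3, 3): truth gives 11; no alternative beats it.
Others report (22, 3, 3): truth gives 22; no alternative beats it.
(Checking all 125 profiles: 24 have a profitable deviation, 101 do not.)

24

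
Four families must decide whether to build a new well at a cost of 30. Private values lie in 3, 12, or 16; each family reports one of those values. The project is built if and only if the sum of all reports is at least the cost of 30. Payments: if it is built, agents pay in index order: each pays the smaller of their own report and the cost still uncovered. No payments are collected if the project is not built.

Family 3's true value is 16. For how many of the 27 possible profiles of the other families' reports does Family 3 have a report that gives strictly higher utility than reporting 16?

Others report (3, 3, 12): truth gives 0; report 12 gives 4 > 0. Violating.
Others report (3, 3, 16): truth gives 0; report 12 gives 4 > 0. Violating.
Others report (3, 12, 3): truth gives 1; report 12 gives 4 > 1. Violating.
Others report (3, 12, 12): truth gives 1; report 3 gives 13 > 1. Violating.
Others report (3, 3, 3): truth gives 0; no alternative beats it.
Others report (3, 16, 3): truth gives 5; no alternative beats it.
(Checking all 27 profiles: 15 have a profitable deviation, 12 do not.)

15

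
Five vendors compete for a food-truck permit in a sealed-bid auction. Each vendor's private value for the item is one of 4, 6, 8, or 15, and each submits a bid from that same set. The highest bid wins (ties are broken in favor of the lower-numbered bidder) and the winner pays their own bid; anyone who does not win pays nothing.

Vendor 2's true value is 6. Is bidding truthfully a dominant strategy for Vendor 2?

Check each profile of the others' bids and compare truth against every alternative bid.
Others bid (4, 4, 4, 4): truth gives 0, best alternative gives 0.
Others bid (4, 4, 4, 6): truth gives 0, best alternative gives 0.
Others bid (4, 4, 4, 8): truth gives 0, best alternative gives 0.
Others bid (4, 4, 4, 15): truth gives 0, best alternative gives 0.
Others bid (4, 4, 6, 4): truth gives 0, best alternative gives 0.
Others bid (4, 4, 6, 6): truth gives 0, best alternative gives 0.
(Remaining 250 profiles checked similarly; truth is weakly best in each.)
In every case the truthful bid is at least as good as any alternative, so it is a dominant strategy.

Yes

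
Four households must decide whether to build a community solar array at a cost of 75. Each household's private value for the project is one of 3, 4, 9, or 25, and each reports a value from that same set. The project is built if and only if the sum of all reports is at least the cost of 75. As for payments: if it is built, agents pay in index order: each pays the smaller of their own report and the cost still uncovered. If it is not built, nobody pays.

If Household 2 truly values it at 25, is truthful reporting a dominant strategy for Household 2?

No

Consider the case where Household 1 reports 25, Household 3 reports 25 and Household 4 reports 25.
Truthful report 25: project built, pays 25, utility 25 - 25 = 0.
Report 3 instead: project built, pays 3, utility 25 - 3 = 22.
Since 22 > 0, reporting 3 is strictly better here, so truthful reporting is not dominant.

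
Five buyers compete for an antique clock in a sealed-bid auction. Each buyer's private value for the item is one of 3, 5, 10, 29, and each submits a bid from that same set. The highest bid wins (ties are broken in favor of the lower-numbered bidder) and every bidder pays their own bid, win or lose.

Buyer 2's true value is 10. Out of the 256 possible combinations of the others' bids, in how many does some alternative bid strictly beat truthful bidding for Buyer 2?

210

Others bid (3, 3, 3, 3): truth gives 0; bid 5 gives 5 > 0. Violating.
Others bid (3, 3, 3, 5): truth gives 0; bid 5 gives 5 > 0. Violating.
Others bid (3, 3, 3, 29): truth gives -10; bid 3 gives -3 > -10. Violating.
Others bid (3, 3, 5, 3): truth gives 0; bid 5 gives 5 > 0. Violating.
Others bid (3, 3, 3, 10): truth gives 0; no alternative beats it.
Others bid (3, 3, 5, 10): truth gives 0; no alternative beats it.
(Checking all 256 profiles: 210 have a profitable deviation, 46 do not.)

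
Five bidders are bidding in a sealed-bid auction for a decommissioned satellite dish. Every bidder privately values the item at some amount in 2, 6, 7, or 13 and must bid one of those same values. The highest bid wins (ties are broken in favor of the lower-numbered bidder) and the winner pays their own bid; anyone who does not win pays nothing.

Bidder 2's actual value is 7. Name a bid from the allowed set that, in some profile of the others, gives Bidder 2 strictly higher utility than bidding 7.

6

Suppose Bidder 1 bids 2, Bidder 3 bids 2, Bidder 4 bids 2 and Bidder 5 bids 2.
Bid 7: wins, pays 7, utility 7 - 7 = 0.
Bid 6: wins, pays 6, utility 7 - 6 = 1.
So bidding 6 beats truth here (1 > 0).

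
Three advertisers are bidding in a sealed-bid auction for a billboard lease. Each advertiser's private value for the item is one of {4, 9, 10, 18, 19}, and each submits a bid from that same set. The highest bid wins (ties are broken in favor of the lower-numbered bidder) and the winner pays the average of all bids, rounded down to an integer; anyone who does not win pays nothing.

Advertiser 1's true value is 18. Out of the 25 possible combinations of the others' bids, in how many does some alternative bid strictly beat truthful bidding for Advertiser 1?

Others bid (4, 4): truth gives 10; bid 4 gives 14 > 10. Violating.
Others bid (4, 9): truth gives 8; bid 9 gives 11 > 8. Violating.
Others bid (4, 10): truth gives 8; bid 10 gives 10 > 8. Violating.
Others bid (4, 19): truth gives 0; bid 19 gives 4 > 0. Violating.
Others bid (4, 18): truth gives 5; no alternative beats it.
Others bid (9, 18): truth gives 3; no alternative beats it.
(Checking all 25 profiles: 15 have a profitable deviation, 10 do not.)

15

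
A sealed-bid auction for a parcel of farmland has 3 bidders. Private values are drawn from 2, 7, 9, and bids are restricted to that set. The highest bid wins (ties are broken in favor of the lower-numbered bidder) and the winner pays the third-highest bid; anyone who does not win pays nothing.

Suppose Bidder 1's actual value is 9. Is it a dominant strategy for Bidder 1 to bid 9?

Check each profile of the others' bids and compare truth against every alternative bid.
Others bid (2, 9): truth gives 7, best alternative gives 0.
Others bid (9, 2): truth gives 7, best alternative gives 0.
Others bid (7, 9): truth gives 2, best alternative gives 0.
Others bid (9, 7): truth gives 2, best alternative gives 0.
Others bid (2, 2): truth gives 7, best alternative gives 7.
Others bid (2, 7): truth gives 7, best alternative gives 7.
(Remaining 3 profiles checked similarly; truth is weakly best in each.)
In every case the truthful bid is at least as good as any alternative, so it is a dominant strategy.

Yes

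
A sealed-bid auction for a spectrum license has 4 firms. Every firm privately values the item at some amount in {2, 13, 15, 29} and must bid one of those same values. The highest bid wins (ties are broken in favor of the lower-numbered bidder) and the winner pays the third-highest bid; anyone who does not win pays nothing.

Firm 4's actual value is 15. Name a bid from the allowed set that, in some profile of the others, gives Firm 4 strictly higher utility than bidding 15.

29

Suppose Firm 1 bids 2, Firm 2 bids 2 and Firm 3 bids 15.
Bid 15: loses, pays 0, utility 0.
Bid 29: wins, pays 2, utility 15 - 2 = 13.
So bidding 29 beats truth here (13 > 0).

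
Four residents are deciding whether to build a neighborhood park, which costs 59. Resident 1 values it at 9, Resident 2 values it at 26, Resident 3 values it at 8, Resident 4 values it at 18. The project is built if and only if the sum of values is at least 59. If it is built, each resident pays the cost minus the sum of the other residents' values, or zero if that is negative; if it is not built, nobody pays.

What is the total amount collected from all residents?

Total value 61 ≥ cost 59, so it is built.
Resident 1: others sum to 52; max(0, 59 - 52) = 7.
Resident 2: others sum to 35; max(0, 59 - 35) = 24.
Resident 3: others sum to 53; max(0, 59 - 53) = 6.
Resident 4: others sum to 43; max(0, 59 - 43) = 16.
Total collected = 7 + 24 + 6 + 16 = 53.

53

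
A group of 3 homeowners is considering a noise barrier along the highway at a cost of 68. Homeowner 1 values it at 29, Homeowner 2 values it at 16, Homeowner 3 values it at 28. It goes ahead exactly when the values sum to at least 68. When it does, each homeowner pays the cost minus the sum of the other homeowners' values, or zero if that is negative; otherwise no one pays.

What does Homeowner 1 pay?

24

Total value 73 ≥ cost 68, so the project is built.
The other homeowners' values sum to 44.
Cost minus that sum is 68 - 44 = 24.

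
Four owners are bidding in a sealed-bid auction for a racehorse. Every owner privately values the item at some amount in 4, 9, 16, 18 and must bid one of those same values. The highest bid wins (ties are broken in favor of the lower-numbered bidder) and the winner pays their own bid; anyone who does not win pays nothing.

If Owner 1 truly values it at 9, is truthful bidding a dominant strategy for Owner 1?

No

Consider the case where Owner 2 bids 4, Owner 3 bids 4 and Owner 4 bids 4.
Truthful bid 9: wins, pays 9, utility 9 - 9 = 0.
Bid 4 instead: wins, pays 4, utility 9 - 4 = 5.
Since 5 > 0, bidding 4 is strictly better here, so truthful bidding is not dominant.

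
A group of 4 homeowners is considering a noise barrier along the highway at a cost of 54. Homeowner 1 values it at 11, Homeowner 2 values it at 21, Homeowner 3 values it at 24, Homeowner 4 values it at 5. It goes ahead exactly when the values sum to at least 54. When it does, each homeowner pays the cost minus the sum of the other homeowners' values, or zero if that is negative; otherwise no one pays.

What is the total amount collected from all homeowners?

Total value 61 ≥ cost 54, so it is built.
Homeowner 1: others sum to 50; max(0, 54 - 50) = 4.
Homeowner 2: others sum to 40; max(0, 54 - 40) = 14.
Homeowner 3: others sum to 37; max(0, 54 - 37) = 17.
Homeowner 4: others sum to 56; max(0, 54 - 56) = 0.
Total collected = 4 + 14 + 17 + 0 = 35.

35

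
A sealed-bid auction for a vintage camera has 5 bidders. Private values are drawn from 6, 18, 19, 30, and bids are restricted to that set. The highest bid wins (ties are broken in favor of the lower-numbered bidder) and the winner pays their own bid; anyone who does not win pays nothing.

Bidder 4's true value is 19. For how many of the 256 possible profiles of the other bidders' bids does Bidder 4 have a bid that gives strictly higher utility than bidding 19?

Others bid (6, 6, 6, 6): truth gives 0; bid 18 gives 1 > 0. Violating.
Others bid (6, 6, 6, 18): truth gives 0; bid 18 gives 1 > 0. Violating.
Others bid (6, 6, 6, 19): truth gives 0; no alternative beats it.
Others bid (6, 6, 6, 30): truth gives 0; no alternative beats it.
(Checking all 256 profiles: 2 have a profitable deviation, 254 do not.)

2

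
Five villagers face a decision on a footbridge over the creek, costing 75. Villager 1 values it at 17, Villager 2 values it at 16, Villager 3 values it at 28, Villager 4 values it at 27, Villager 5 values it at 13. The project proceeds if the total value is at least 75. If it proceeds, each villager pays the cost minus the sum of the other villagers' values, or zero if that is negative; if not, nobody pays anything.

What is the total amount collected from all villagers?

3

Total value 101 ≥ cost 75, so it is built.
Villager 1: others sum to 84; max(0, 75 - 84) = 0.
Villager 2: others sum to 85; max(0, 75 - 85) = 0.
Villager 3: others sum to 73; max(0, 75 - 73) = 2.
Villager 4: others sum to 74; max(0, 75 - 74) = 1.
Villager 5: others sum to 88; max(0, 75 - 88) = 0.
Total collected = 0 + 0 + 2 + 1 + 0 = 3.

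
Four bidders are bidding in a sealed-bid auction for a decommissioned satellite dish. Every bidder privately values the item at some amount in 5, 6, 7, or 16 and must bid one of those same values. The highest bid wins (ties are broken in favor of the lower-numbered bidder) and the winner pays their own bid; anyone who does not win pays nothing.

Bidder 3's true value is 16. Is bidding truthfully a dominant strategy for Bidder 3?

No

Consider the case where Bidder 1 bids 5, Bidder 2 bids 5 and Bidder 4 bids 5.
Truthful bid 16: wins, pays 16, utility 16 - 16 = 0.
Bid 6 instead: wins, pays 6, utility 16 - 6 = 10.
Since 10 > 0, bidding 6 is strictly better here, so truthful bidding is not dominant.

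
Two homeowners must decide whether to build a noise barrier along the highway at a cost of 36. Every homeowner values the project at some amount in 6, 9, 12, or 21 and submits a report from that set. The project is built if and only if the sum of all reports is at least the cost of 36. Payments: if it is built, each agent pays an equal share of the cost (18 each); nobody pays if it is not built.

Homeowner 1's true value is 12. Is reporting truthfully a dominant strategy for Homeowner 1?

Check each profile of the others' reports and compare truth against every alternative report.
Others report (6): truth gives 0, best alternative gives 0.
Others report (9): truth gives 0, best alternative gives 0.
Others report (12): truth gives 0, best alternative gives 0.
Others report (21): truth gives 0, best alternative gives 0.
In every case the truthful report is at least as good as any alternative, so it is a dominant strategy.

Yes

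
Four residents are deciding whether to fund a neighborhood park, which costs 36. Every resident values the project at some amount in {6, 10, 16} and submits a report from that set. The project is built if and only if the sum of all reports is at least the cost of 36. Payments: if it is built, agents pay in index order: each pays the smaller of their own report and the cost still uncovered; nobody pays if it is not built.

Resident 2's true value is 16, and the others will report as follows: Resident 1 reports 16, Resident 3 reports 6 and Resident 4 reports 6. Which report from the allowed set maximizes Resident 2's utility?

Report 6: project not built, utility 0.
Report 10: project built, pays 10, utility 16 - 10 = 6.
Report 16: project built, pays 16, utility 16 - 16 = 0.
The best choice is 10 with utility 6.

10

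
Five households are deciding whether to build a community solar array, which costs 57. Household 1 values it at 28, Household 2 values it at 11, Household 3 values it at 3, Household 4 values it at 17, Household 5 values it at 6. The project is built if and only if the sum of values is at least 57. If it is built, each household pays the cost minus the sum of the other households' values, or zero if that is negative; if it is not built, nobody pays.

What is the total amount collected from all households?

Total value 65 ≥ cost 57, so it is built.
Household 1: others sum to 37; max(0, 57 - 37) = 20.
Household 2: others sum to 54; max(0, 57 - 54) = 3.
Household 3: others sum to 62; max(0, 57 - 62) = 0.
Household 4: others sum to 48; max(0, 57 - 48) = 9.
Household 5: others sum to 59; max(0, 57 - 59) = 0.
Total collected = 20 + 3 + 0 + 9 + 0 = 32.

32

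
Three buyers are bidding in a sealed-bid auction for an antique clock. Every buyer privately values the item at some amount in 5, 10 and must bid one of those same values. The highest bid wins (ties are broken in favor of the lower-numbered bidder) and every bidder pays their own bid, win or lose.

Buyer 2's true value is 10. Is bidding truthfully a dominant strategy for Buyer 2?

No

Consider the case where Buyer 1 bids 10 and Buyer 3 bids 5.
Truthful bid 10: loses but pays 10, utility -10.
Bid 5 instead: loses but pays 5, utility -5.
Since -5 > -10, bidding 5 is strictly better here, so truthful bidding is not dominant.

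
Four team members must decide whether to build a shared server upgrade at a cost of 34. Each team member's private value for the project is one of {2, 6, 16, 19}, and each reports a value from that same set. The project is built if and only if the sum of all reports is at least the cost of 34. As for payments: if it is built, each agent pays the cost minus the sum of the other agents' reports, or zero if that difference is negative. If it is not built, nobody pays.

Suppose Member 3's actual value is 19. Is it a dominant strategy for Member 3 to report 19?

Check each profile of the others' reports and compare truth against every alternative report.
Others report (2, 16, 16): truth gives 19, best alternative gives 19.
Others report (2, 16, 19): truth gives 19, best alternative gives 19.
Others report (2, 19, 16): truth gives 19, best alternative gives 19.
Others report (2, 19, 19): truth gives 19, best alternative gives 19.
Others report (6, 16, 16): truth gives 19, best alternative gives 19.
Others report (6, 16, 19): truth gives 19, best alternative gives 19.
(Remaining 58 profiles checked similarly; truth is weakly best in each.)
In every case the truthful report is at least as good as any alternative, so it is a dominant strategy.

Yes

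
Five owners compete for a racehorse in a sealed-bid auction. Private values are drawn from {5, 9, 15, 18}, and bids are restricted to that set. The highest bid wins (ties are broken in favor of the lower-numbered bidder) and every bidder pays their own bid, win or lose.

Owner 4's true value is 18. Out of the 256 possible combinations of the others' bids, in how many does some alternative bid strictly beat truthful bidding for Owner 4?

172

Others bid (5, 5, 5, 5): truth gives 0; bid 9 gives 9 > 0. Violating.
Others bid (5, 5, 5, 9): truth gives 0; bid 9 gives 9 > 0. Violating.
Others bid (5, 5, 5, 15): truth gives 0; bid 15 gives 3 > 0. Violating.
Others bid (5, 5, 9, 5): truth gives 0; bid 15 gives 3 > 0. Violating.
Others bid (5, 5, 5, 18): truth gives 0; no alternative beats it.
Others bid (5, 5, 9, 18): truth gives 0; no alternative beats it.
(Checking all 256 profiles: 172 have a profitable deviation, 84 do not.)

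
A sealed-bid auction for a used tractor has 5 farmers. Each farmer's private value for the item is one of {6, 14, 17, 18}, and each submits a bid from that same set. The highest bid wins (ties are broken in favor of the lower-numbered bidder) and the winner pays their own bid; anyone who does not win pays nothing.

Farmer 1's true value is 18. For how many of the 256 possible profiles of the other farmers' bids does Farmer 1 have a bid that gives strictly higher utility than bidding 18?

Others bid (6, 6, 6, 6): truth gives 0; bid 6 gives 12 > 0. Violating.
Others bid (6, 6, 6, 14): truth gives 0; bid 14 gives 4 > 0. Violating.
Others bid (6, 6, 6, 17): truth gives 0; bid 17 gives 1 > 0. Violating.
Others bid (6, 6, 14, 6): truth gives 0; bid 14 gives 4 > 0. Violating.
Others bid (6, 6, 6, 18): truth gives 0; no alternative beats it.
Others bid (6, 6, 14, 18): truth gives 0; no alternative beats it.
(Checking all 256 profiles: 81 have a profitable deviation, 175 do not.)

81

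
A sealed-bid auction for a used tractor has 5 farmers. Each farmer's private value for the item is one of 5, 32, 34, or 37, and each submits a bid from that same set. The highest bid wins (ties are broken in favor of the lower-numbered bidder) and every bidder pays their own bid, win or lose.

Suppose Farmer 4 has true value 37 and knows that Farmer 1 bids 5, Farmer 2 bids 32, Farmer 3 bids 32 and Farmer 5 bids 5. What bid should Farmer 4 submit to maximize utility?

34

Bid 5: loses but pays 5, utility -5.
Bid 32: loses but pays 32, utility -32.
Bid 34: wins, pays 34, utility 37 - 34 = 3.
Bid 37: wins, pays 37, utility 37 - 37 = 0.
The best choice is 34 with utility 3.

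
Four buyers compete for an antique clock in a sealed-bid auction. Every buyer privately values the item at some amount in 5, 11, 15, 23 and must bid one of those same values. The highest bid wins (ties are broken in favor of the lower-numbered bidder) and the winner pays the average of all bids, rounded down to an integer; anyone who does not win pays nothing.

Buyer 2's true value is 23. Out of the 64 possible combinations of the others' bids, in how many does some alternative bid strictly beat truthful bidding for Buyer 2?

Others bid (5, 5, 5): truth gives 14; bid 11 gives 17 > 14. Violating.
Others bid (5, 5, 11): truth gives 12; bid 11 gives 15 > 12. Violating.
Others bid (5, 5, 15): truth gives 11; bid 15 gives 13 > 11. Violating.
Others bid (5, 11, 5): truth gives 12; bid 11 gives 15 > 12. Violating.
Others bid (5, 5, 23): truth gives 9; no alternative beats it.
Others bid (5, 11, 23): truth gives 8; no alternative beats it.
(Checking all 64 profiles: 18 have a profitable deviation, 46 do not.)

18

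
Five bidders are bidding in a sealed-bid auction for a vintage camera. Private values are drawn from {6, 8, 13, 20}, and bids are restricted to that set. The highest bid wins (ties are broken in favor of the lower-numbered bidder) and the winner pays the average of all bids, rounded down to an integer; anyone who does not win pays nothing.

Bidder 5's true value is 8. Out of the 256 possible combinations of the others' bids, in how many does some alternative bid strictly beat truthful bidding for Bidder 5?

Others bid (6, 6, 6, 8): truth gives 0; bid 13 gives 1 > 0. Violating.
Others bid (6, 6, 8, 6): truth gives 0; bid 13 gives 1 > 0. Violating.
Others bid (6, 8, 6, 6): truth gives 0; bid 13 gives 1 > 0. Violating.
Others bid (8, 6, 6, 6): truth gives 0; bid 13 gives 1 > 0. Violating.
Others bid (6, 6, 6, 6): truth gives 2; no alternative beats it.
Others bid (6, 6, 6, 13): truth gives 0; no alternative beats it.
(Checking all 256 profiles: 4 have a profitable deviation, 252 do not.)

4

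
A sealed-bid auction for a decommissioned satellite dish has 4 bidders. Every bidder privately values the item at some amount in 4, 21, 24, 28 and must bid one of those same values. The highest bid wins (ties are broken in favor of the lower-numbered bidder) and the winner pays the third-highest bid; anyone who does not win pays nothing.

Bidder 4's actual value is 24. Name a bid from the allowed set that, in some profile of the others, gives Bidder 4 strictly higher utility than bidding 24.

28

Suppose Bidder 1 bids 4, Bidder 2 bids 4 and Bidder 3 bids 24.
Bid 24: loses, pays 0, utility 0.
Bid 28: wins, pays 4, utility 24 - 4 = 20.
So bidding 28 beats truth here (20 > 0).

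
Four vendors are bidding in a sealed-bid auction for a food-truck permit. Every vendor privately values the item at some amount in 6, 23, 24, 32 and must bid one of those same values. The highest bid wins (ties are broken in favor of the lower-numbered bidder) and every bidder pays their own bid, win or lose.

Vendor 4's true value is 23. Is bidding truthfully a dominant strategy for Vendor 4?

No

Consider the case where Vendor 1 bids 6, Vendor 2 bids 6 and Vendor 3 bids 23.
Truthful bid 23: loses but pays 23, utility -23.
Bid 6 instead: loses but pays 6, utility -6.
Since -6 > -23, bidding 6 is strictly better here, so truthful bidding is not dominant.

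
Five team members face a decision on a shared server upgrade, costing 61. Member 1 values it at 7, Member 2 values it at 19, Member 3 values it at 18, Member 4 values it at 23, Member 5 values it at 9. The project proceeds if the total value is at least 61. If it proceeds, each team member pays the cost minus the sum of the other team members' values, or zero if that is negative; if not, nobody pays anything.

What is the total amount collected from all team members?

15

Total value 76 ≥ cost 61, so it is built.
Member 1: others sum to 69; max(0, 61 - 69) = 0.
Member 2: others sum to 57; max(0, 61 - 57) = 4.
Member 3: others sum to 58; max(0, 61 - 58) = 3.
Member 4: others sum to 53; max(0, 61 - 53) = 8.
Member 5: others sum to 67; max(0, 61 - 67) = 0.
Total collected = 0 + 4 + 3 + 8 + 0 = 15.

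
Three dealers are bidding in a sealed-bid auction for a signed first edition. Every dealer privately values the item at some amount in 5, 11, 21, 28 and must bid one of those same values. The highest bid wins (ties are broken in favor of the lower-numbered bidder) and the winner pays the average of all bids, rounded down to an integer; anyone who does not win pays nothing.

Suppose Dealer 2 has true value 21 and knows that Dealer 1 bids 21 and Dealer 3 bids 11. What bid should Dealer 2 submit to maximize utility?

Bid 5: loses, pays 0, utility 0.
Bid 11: loses, pays 0, utility 0.
Bid 21: loses, pays 0, utility 0.
Bid 28: wins, pays 20, utility 21 - 20 = 1.
The best choice is 28 with utility 1.

28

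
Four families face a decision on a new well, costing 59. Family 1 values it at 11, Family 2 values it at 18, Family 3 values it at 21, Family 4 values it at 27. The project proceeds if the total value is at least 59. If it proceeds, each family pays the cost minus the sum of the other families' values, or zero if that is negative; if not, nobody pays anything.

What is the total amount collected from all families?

Total value 77 ≥ cost 59, so it is built.
Family 1: others sum to 66; max(0, 59 - 66) = 0.
Family 2: others sum to 59; max(0, 59 - 59) = 0.
Family 3: others sum to 56; max(0, 59 - 56) = 3.
Family 4: others sum to 50; max(0, 59 - 50) = 9.
Total collected = 0 + 0 + 3 + 9 = 12.

12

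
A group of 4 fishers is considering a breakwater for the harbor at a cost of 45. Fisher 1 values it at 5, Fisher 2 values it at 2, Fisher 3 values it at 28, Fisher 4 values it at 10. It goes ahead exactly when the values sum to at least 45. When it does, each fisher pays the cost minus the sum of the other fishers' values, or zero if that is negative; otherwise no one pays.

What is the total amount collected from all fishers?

Total value 45 ≥ cost 45, so it is built.
Fisher 1: others sum to 40; max(0, 45 - 40) = 5.
Fisher 2: others sum to 43; max(0, 45 - 43) = 2.
Fisher 3: others sum to 17; max(0, 45 - 17) = 28.
Fisher 4: others sum to 35; max(0, 45 - 35) = 10.
Total collected = 5 + 2 + 28 + 10 = 45.

45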